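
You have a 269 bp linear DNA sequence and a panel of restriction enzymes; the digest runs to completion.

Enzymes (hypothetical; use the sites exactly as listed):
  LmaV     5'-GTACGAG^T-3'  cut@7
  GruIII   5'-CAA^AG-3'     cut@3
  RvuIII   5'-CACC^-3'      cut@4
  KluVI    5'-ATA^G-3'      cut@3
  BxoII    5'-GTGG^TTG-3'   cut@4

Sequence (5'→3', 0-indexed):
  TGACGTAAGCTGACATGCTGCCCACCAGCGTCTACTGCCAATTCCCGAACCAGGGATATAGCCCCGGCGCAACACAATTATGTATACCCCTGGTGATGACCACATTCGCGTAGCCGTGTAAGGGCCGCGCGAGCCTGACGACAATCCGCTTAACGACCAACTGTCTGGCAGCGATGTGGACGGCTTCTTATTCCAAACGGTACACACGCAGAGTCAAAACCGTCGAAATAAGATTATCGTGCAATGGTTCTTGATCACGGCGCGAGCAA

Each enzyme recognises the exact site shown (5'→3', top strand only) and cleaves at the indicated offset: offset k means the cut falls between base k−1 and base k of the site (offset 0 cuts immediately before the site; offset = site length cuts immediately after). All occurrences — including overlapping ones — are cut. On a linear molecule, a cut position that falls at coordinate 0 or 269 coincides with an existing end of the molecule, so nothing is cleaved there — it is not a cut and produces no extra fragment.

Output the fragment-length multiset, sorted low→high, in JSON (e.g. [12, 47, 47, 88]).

Scan for sites:
  LmaV (GTACGAGT, off=7): no sites
  GruIII (CAAAG, off=3): no sites
  RvuIII (CACC, off=4): starts [22] → cuts [26]
  KluVI (ATAG, off=3): starts [57] → cuts [60]
  BxoII (GTGGTTG, off=4): no sites

Pooled cuts: [26, 60]

Fragment lengths:
  [0,26): 26 bp
  [26,60): 34 bp
  [60,269): 209 bp

[26,34,209]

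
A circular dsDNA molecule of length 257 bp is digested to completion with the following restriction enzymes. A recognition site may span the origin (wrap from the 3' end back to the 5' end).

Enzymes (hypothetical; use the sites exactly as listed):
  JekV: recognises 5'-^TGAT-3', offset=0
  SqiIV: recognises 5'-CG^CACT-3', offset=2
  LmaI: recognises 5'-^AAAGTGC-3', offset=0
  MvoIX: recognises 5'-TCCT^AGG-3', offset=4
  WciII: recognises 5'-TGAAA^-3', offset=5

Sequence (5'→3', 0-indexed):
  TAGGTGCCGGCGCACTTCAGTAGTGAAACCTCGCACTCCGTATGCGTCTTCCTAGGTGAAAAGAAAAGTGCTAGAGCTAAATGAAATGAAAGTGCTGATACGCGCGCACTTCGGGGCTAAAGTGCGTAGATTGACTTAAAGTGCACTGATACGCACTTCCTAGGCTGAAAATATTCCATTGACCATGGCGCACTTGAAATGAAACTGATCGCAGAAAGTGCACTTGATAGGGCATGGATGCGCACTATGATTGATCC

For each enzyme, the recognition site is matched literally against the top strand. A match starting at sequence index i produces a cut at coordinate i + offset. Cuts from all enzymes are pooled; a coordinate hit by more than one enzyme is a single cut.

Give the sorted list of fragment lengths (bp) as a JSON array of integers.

[1,2,3,3,4,4,5,5,5,7,7,8,8,9,9,9,9,10,11,11,12,16,18,19,20,20,22]

Site scan:
  JekV TGAT/0: at [95, 146, 205, 224, 247, 251] ⇒ [95, 146, 205, 224, 247, 251]
  SqiIV CGCACT/2: at [10, 31, 104, 151, 188, 240] ⇒ [12, 33, 106, 153, 190, 242]
  LmaI AAAGTGC/0: at [64, 88, 118, 137, 214] ⇒ [64, 88, 118, 137, 214]
  MvoIX TCCTAGG/4: at [49, 157, 254] ⇒ [1, 53, 161]
  WciII TGAAA/5: at [23, 56, 81, 86, 165, 194, 199] ⇒ [28, 61, 86, 91, 170, 199, 204]

Pooled cuts: [1, 12, 28, 33, 53, 61, 64, 86, 88, 91, 95, 106, 118, 137, 146, 153, 161, 170, 190, 199, 204, 205, 214, 224, 242, 247, 251]

Fragments:
  1→12: 11 bp
  12→28: 16 bp
  28→33: 5 bp
  33→53: 20 bp
  53→61: 8 bp
  61→64: 3 bp
  64→86: 22 bp
  86→88: 2 bp
  88→91: 3 bp
  91→95: 4 bp
  95→106: 11 bp
  106→118: 12 bp
  118→137: 19 bp
  137→146: 9 bp
  146→153: 7 bp
  153→161: 8 bp
  161→170: 9 bp
  170→190: 20 bp
  190→199: 9 bp
  199→204: 5 bp
  204→205: 1 bp
  205→214: 9 bp
  214→224: 10 bp
  224→242: 18 bp
  242→247: 5 bp
  247→251: 4 bp
  251→1 (wrap): 257-251+1 = 7 bp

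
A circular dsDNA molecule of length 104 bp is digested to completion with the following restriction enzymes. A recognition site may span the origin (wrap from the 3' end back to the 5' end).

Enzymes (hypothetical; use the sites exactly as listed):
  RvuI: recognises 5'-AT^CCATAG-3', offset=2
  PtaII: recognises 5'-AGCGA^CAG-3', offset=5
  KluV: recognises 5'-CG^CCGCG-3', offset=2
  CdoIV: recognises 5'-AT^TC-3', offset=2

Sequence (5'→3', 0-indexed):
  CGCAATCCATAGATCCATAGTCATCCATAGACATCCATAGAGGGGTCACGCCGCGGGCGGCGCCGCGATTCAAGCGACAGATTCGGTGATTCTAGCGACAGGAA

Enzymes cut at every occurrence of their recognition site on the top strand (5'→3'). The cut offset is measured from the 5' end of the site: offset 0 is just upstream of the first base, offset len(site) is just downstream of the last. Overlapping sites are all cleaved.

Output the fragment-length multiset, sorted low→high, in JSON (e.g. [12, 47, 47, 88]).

Scan for sites:
  RvuI (ATCCATAG, off=2): starts [4, 12, 22, 32] → cuts [6, 14, 24, 34]
  PtaII (AGCGACAG, off=5): starts [72, 93] → cuts [77, 98]
  KluV (CGCCGCG, off=2): starts [48, 60] → cuts [50, 62]
  CdoIV (ATTC, off=2): starts [67, 80, 88] → cuts [69, 82, 90]

Pooled cuts: [6, 14, 24, 34, 50, 62, 69, 77, 82, 90, 98]

Fragment lengths:
  6→14: 8 bp
  14→24: 10 bp
  24→34: 10 bp
  34→50: 16 bp
  50→62: 12 bp
  62→69: 7 bp
  69→77: 8 bp
  77→82: 5 bp
  82→90: 8 bp
  90→98: 8 bp
  98→6 (wrap): 104-98+6 = 12 bp

[5,7,8,8,8,8,10,10,12,12,16]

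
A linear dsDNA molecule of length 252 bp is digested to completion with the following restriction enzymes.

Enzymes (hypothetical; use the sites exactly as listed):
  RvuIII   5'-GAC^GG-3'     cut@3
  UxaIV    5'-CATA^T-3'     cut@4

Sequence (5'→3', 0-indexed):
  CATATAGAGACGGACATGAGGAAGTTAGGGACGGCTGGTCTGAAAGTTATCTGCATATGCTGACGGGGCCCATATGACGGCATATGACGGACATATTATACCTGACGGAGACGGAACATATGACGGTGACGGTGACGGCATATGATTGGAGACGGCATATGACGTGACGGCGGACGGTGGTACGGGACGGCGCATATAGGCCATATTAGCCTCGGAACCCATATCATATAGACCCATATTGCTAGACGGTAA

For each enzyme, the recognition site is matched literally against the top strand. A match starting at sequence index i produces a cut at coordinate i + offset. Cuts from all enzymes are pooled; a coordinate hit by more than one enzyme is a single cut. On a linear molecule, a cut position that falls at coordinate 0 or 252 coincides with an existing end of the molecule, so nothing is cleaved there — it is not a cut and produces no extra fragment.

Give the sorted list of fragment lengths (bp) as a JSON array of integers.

Site scan:
  RvuIII (GACGG, off=3): starts [8, 29, 61, 75, 85, 103, 109, 121, 127, 133, 150, 165, 172, 185, 244] → cuts [11, 32, 64, 78, 88, 106, 112, 124, 130, 136, 153, 168, 175, 188, 247]
  UxaIV (CATAT, off=4): starts [0, 53, 70, 80, 91, 116, 138, 155, 192, 201, 219, 224, 234] → cuts [4, 57, 74, 84, 95, 120, 142, 159, 196, 205, 223, 228, 238]

Pooled cuts: [4, 11, 32, 57, 64, 74, 78, 84, 88, 95, 106, 112, 120, 124, 130, 136, 142, 153, 159, 168, 175, 188, 196, 205, 223, 228, 238, 247]

Fragments:
  [0,4): 4 bp
  [4,11): 7 bp
  [11,32): 21 bp
  [32,57): 25 bp
  [57,64): 7 bp
  [64,74): 10 bp
  [74,78): 4 bp
  [78,84): 6 bp
  [84,88): 4 bp
  [88,95): 7 bp
  [95,106): 11 bp
  [106,112): 6 bp
  [112,120): 8 bp
  [120,124): 4 bp
  [124,130): 6 bp
  [130,136): 6 bp
  [136,142): 6 bp
  [142,153): 11 bp
  [153,159): 6 bp
  [159,168): 9 bp
  [168,175): 7 bp
  [175,188): 13 bp
  [188,196): 8 bp
  [196,205): 9 bp
  [205,223): 18 bp
  [223,228): 5 bp
  [228,238): 10 bp
  [238,247): 9 bp
  [247,252): 5 bp

[4,4,4,4,5,5,6,6,6,6,6,6,7,7,7,7,8,8,9,9,9,10,10,11,11,13,18,21,25]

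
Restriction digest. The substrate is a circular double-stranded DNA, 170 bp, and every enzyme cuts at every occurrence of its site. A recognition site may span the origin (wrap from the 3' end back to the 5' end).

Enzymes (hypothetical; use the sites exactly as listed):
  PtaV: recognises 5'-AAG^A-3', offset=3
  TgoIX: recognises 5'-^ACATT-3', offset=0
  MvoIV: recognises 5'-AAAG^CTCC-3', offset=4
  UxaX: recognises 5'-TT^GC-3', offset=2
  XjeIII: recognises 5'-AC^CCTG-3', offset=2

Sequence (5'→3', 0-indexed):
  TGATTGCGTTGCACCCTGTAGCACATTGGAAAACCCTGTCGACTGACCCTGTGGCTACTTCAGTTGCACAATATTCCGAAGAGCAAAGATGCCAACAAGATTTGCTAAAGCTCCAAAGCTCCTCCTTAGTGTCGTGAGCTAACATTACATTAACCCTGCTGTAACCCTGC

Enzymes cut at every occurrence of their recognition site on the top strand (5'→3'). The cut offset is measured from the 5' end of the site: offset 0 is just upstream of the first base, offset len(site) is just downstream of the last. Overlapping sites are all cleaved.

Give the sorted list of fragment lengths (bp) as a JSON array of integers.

Scan for sites:
  PtaV (AAGA, off=3): starts [78, 85, 96] → cuts [81, 88, 99]
  TgoIX (ACATT, off=0): starts [22, 141, 146] → cuts [22, 141, 146]
  MvoIV (AAAGCTCC, off=4): starts [106, 114] → cuts [110, 118]
  UxaX (TTGC, off=2): starts [3, 8, 63, 101] → cuts [5, 10, 65, 103]
  XjeIII (ACCCTG, off=2): starts [12, 32, 45, 152, 163] → cuts [14, 34, 47, 154, 165]

Pooled cuts: [5, 10, 14, 22, 34, 47, 65, 81, 88, 99, 103, 110, 118, 141, 146, 154, 165]

Fragment lengths:
  5→10: 5 bp
  10→14: 4 bp
  14→22: 8 bp
  22→34: 12 bp
  34→47: 13 bp
  47→65: 18 bp
  65→81: 16 bp
  81→88: 7 bp
  88→99: 11 bp
  99→103: 4 bp
  103→110: 7 bp
  110→118: 8 bp
  118→141: 23 bp
  141→146: 5 bp
  146→154: 8 bp
  154→165: 11 bp
  165→5 (wrap): 170-165+5 = 10 bp

[4,4,5,5,7,7,8,8,8,10,11,11,12,13,16,18,23]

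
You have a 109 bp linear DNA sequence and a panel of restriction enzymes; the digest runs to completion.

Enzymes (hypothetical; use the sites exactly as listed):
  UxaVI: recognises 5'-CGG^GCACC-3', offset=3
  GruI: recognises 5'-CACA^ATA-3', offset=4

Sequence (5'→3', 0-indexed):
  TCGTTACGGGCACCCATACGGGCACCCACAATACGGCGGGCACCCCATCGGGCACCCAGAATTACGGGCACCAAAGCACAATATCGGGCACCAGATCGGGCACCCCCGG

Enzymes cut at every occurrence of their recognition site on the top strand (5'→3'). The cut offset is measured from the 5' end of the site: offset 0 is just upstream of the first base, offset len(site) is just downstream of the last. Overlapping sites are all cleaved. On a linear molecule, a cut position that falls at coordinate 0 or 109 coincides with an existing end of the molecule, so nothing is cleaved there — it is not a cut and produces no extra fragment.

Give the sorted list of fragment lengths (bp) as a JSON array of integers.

[7,9,9,9,10,12,12,12,13,16]

Site scan:
  UxaVI CGGGCACC/3: at [6, 18, 36, 48, 64, 84, 96] ⇒ [9, 21, 39, 51, 67, 87, 99]
  GruI CACAATA/4: at [26, 76] ⇒ [30, 80]

All cut coordinates (distinct, sorted): [9, 21, 30, 39, 51, 67, 80, 87, 99]

Fragments:
  [0,9): 9 bp
  [9,21): 12 bp
  [21,30): 9 bp
  [30,39): 9 bp
  [39,51): 12 bp
  [51,67): 16 bp
  [67,80): 13 bp
  [80,87): 7 bp
  [87,99): 12 bp
  [99,109): 10 bp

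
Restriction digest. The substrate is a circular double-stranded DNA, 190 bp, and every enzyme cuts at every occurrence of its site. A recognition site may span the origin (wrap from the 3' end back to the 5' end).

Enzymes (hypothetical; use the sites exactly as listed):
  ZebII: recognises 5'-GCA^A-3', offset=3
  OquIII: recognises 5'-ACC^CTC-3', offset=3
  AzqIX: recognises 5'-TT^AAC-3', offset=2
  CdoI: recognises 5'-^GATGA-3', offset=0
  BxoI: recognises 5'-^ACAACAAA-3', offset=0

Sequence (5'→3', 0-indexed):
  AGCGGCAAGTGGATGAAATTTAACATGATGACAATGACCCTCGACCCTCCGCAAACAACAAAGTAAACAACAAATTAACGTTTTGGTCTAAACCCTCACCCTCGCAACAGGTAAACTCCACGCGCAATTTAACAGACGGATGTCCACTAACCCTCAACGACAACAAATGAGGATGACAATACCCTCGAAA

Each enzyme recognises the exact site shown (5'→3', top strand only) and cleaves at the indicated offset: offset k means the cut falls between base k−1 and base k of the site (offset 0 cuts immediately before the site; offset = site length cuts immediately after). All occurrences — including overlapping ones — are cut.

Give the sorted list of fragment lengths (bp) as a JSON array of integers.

[1,4,4,5,6,6,7,7,7,10,10,12,12,12,13,14,18,20,22]

Site scan:
  ZebII GCAA/3: at [4, 50, 103, 123] ⇒ [7, 53, 106, 126]
  OquIII ACCCTC/3: at [36, 43, 91, 97, 149, 180] ⇒ [39, 46, 94, 100, 152, 183]
  AzqIX TTAAC/2: at [19, 74, 128] ⇒ [21, 76, 130]
  CdoI GATGA/0: at [11, 26, 171] ⇒ [11, 26, 171]
  BxoI ACAACAAA/0: at [54, 66, 159] ⇒ [54, 66, 159]

Pooled cuts: [7, 11, 21, 26, 39, 46, 53, 54, 66, 76, 94, 100, 106, 126, 130, 152, 159, 171, 183]

Fragment lengths:
  7→11: 4 bp
  11→21: 10 bp
  21→26: 5 bp
  26→39: 13 bp
  39→46: 7 bp
  46→53: 7 bp
  53→54: 1 bp
  54→66: 12 bp
  66→76: 10 bp
  76→94: 18 bp
  94→100: 6 bp
  100→106: 6 bp
  106→126: 20 bp
  126→130: 4 bp
  130→152: 22 bp
  152→159: 7 bp
  159→171: 12 bp
  171→183: 12 bp
  183→7 (wrap): 190-183+7 = 14 bp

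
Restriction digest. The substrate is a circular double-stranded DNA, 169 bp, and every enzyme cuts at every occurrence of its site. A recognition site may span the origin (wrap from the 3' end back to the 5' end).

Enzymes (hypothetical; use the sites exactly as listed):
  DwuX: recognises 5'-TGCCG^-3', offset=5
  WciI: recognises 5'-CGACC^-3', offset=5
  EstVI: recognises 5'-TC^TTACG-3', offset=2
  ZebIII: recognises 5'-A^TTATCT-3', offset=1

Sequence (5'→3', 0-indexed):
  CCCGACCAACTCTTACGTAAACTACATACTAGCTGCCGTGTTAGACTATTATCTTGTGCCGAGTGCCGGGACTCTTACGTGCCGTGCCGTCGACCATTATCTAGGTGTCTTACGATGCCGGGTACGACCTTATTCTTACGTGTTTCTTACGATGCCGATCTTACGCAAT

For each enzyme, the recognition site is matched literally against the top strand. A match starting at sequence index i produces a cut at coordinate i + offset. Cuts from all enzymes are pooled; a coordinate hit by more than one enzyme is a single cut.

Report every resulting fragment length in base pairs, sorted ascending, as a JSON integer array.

Per-enzyme occurrences:
  DwuX TGCCG/5: at [33, 56, 63, 79, 84, 115, 152] ⇒ [38, 61, 68, 84, 89, 120, 157]
  WciI CGACC/5: at [2, 90, 124] ⇒ [7, 95, 129]
  EstVI TCTTACG/2: at [10, 72, 107, 133, 144, 158] ⇒ [12, 74, 109, 135, 146, 160]
  ZebIII ATTATCT/1: at [47, 95] ⇒ [48, 96]

All cut coordinates (distinct, sorted): [7, 12, 38, 48, 61, 68, 74, 84, 89, 95, 96, 109, 120, 129, 135, 146, 157, 160]

Fragments:
  7→12: 5 bp
  12→38: 26 bp
  38→48: 10 bp
  48→61: 13 bp
  61→68: 7 bp
  68→74: 6 bp
  74→84: 10 bp
  84→89: 5 bp
  89→95: 6 bp
  95→96: 1 bp
  96→109: 13 bp
  109→120: 11 bp
  120→129: 9 bp
  129→135: 6 bp
  135→146: 11 bp
  146→157: 11 bp
  157→160: 3 bp
  160→7 (wrap): 169-160+7 = 16 bp

[1,3,5,5,6,6,6,7,9,10,10,11,11,11,13,13,16,26]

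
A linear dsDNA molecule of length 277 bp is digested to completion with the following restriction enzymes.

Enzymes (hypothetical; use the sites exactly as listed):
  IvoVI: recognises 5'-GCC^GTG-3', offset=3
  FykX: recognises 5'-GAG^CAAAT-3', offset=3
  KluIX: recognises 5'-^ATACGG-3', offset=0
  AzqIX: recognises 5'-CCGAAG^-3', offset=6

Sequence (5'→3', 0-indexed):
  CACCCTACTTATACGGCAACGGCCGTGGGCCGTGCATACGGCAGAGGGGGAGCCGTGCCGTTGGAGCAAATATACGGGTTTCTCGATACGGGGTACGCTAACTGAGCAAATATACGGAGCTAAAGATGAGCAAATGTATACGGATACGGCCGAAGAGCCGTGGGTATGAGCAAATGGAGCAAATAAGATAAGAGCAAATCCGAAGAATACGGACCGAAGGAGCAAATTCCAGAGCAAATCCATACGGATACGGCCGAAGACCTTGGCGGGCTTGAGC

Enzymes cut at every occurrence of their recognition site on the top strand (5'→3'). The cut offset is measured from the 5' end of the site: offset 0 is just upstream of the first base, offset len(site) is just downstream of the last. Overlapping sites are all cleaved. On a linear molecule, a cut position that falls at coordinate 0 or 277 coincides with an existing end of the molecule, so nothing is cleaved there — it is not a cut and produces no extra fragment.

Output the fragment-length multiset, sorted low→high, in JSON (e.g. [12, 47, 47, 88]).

[1,3,4,4,5,5,6,6,7,7,7,9,10,11,11,12,12,12,12,13,14,14,15,18,19,19,21]

Per-enzyme occurrences:
  IvoVI (GCCGTG, off=3): starts [21, 28, 51, 156] → cuts [24, 31, 54, 159]
  FykX (GAGCAAAT, off=3): starts [63, 103, 127, 167, 176, 191, 219, 231] → cuts [66, 106, 130, 170, 179, 194, 222, 234]
  KluIX (ATACGG, off=0): starts [10, 35, 71, 85, 111, 137, 143, 206, 241, 247] → cuts [10, 35, 71, 85, 111, 137, 143, 206, 241, 247]
  AzqIX (CCGAAG, off=6): starts [149, 199, 213, 253] → cuts [155, 205, 219, 259]

All cut coordinates (distinct, sorted): [10, 24, 31, 35, 54, 66, 71, 85, 106, 111, 130, 137, 143, 155, 159, 170, 179, 194, 205, 206, 219, 222, 234, 241, 247, 259]

Fragment lengths:
  [0,10): 10 bp
  [10,24): 14 bp
  [24,31): 7 bp
  [31,35): 4 bp
  [35,54): 19 bp
  [54,66): 12 bp
  [66,71): 5 bp
  [71,85): 14 bp
  [85,106): 21 bp
  [106,111): 5 bp
  [111,130): 19 bp
  [130,137): 7 bp
  [137,143): 6 bp
  [143,155): 12 bp
  [155,159): 4 bp
  [159,170): 11 bp
  [170,179): 9 bp
  [179,194): 15 bp
  [194,205): 11 bp
  [205,206): 1 bp
  [206,219): 13 bp
  [219,222): 3 bp
  [222,234): 12 bp
  [234,241): 7 bp
  [241,247): 6 bp
  [247,259): 12 bp
  [259,277): 18 bp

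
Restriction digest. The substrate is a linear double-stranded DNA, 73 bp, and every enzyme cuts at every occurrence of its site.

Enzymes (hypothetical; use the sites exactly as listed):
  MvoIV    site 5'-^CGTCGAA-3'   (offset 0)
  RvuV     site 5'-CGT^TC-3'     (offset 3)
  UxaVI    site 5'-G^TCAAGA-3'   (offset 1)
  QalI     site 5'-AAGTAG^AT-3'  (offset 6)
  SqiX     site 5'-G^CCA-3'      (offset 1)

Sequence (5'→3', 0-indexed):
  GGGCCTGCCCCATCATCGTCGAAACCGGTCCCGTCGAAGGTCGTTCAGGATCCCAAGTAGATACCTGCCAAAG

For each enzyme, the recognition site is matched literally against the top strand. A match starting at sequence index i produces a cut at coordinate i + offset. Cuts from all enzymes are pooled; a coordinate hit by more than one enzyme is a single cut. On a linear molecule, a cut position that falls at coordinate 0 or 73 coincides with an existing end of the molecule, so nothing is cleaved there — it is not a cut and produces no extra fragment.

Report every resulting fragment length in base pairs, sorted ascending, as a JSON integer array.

[6,7,13,15,16,16]

Scan for sites:
  MvoIV (CGTCGAA, off=0): starts [16, 31] → cuts [16, 31]
  RvuV (CGTTC, off=3): starts [41] → cuts [44]
  UxaVI (GTCAAGA, off=1): no sites
  QalI (AAGTAGAT, off=6): starts [54] → cuts [60]
  SqiX (GCCA, off=1): starts [66] → cuts [67]

All cut coordinates (distinct, sorted): [16, 31, 44, 60, 67]

Fragment lengths:
  [0,16): 16 bp
  [16,31): 15 bp
  [31,44): 13 bp
  [44,60): 16 bp
  [60,67): 7 bp
  [67,73): 6 bp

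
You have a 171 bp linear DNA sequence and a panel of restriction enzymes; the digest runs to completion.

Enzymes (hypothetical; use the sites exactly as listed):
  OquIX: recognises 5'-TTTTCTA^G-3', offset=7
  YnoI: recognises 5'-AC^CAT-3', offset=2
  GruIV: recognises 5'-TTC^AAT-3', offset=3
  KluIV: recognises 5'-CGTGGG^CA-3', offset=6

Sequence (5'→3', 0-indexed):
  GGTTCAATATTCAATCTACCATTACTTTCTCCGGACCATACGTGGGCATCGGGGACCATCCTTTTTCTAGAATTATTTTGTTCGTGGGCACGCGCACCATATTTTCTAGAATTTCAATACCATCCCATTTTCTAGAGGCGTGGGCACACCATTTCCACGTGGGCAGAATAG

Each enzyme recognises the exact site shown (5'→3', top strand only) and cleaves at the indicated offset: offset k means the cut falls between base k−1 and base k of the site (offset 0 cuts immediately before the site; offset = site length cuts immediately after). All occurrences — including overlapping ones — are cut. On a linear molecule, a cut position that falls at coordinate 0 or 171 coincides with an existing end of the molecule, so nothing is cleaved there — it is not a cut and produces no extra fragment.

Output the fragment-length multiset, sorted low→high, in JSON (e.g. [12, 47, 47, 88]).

Scan for sites:
  OquIX TTTTCTAG/7: at [62, 101, 127] ⇒ [69, 108, 134]
  YnoI ACCAT/2: at [17, 34, 54, 95, 118, 147] ⇒ [19, 36, 56, 97, 120, 149]
  GruIV TTCAAT/3: at [2, 9, 112] ⇒ [5, 12, 115]
  KluIV CGTGGGCA/6: at [40, 82, 138, 157] ⇒ [46, 88, 144, 163]

All cut coordinates (distinct, sorted): [5, 12, 19, 36, 46, 56, 69, 88, 97, 108, 115, 120, 134, 144, 149, 163]

Fragments:
  [0,5): 5 bp
  [5,12): 7 bp
  [12,19): 7 bp
  [19,36): 17 bp
  [36,46): 10 bp
  [46,56): 10 bp
  [56,69): 13 bp
  [69,88): 19 bp
  [88,97): 9 bp
  [97,108): 11 bp
  [108,115): 7 bp
  [115,120): 5 bp
  [120,134): 14 bp
  [134,144): 10 bp
  [144,149): 5 bp
  [149,163): 14 bp
  [163,171): 8 bp

[5,5,5,7,7,7,8,9,10,10,10,11,13,14,14,17,19]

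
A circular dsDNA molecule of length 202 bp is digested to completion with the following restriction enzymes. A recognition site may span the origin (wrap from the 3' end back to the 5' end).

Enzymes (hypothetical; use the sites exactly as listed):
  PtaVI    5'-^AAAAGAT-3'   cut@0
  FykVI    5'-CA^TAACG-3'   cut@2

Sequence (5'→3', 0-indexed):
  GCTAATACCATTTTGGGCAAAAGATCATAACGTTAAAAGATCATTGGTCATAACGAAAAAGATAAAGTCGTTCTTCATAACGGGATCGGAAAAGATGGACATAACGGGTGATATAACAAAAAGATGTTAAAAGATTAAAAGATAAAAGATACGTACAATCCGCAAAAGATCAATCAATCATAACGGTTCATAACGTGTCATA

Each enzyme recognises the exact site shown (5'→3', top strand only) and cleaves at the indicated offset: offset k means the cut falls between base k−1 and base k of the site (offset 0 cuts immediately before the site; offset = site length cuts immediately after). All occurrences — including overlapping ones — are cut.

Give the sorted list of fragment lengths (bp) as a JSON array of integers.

Scan for sites:
  PtaVI AAAAGAT/0: at [18, 34, 56, 89, 118, 128, 136, 143, 163] ⇒ [18, 34, 56, 89, 118, 128, 136, 143, 163]
  FykVI CATAACG/2: at [25, 48, 75, 99, 178, 188] ⇒ [27, 50, 77, 101, 180, 190]

All cut coordinates (distinct, sorted): [18, 27, 34, 50, 56, 77, 89, 101, 118, 128, 136, 143, 163, 180, 190]

Fragment lengths:
  18→27: 9 bp
  27→34: 7 bp
  34→50: 16 bp
  50→56: 6 bp
  56→77: 21 bp
  77→89: 12 bp
  89→101: 12 bp
  101→118: 17 bp
  118→128: 10 bp
  128→136: 8 bp
  136→143: 7 bp
  143→163: 20 bp
  163→180: 17 bp
  180→190: 10 bp
  190→18 (wrap): 202-190+18 = 30 bp

[6,7,7,8,9,10,10,12,12,16,17,17,20,21,30]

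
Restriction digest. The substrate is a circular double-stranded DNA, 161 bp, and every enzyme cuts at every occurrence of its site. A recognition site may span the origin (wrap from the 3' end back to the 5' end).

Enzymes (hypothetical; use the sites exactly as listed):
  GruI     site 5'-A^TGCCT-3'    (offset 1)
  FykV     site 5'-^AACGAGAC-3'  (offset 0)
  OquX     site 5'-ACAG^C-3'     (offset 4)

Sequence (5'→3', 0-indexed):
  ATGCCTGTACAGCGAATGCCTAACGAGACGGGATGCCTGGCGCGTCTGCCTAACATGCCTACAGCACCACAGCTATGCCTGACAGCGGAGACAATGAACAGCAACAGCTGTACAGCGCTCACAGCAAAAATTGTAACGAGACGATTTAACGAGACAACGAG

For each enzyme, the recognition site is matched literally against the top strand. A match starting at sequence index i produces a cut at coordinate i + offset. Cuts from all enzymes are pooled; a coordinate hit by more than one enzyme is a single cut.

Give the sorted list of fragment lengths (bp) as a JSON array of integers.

Per-enzyme occurrences:
  GruI ATGCCT/1: at [0, 15, 32, 54, 74] ⇒ [1, 16, 33, 55, 75]
  FykV AACGAGAC/0: at [21, 134, 147] ⇒ [21, 134, 147]
  OquX ACAGC/4: at [8, 60, 68, 81, 97, 103, 111, 120] ⇒ [12, 64, 72, 85, 101, 107, 115, 124]

Pooled cuts: [1, 12, 16, 21, 33, 55, 64, 72, 75, 85, 101, 107, 115, 124, 134, 147]

Fragment lengths:
  1→12: 11 bp
  12→16: 4 bp
  16→21: 5 bp
  21→33: 12 bp
  33→55: 22 bp
  55→64: 9 bp
  64→72: 8 bp
  72→75: 3 bp
  75→85: 10 bp
  85→101: 16 bp
  101→107: 6 bp
  107→115: 8 bp
  115→124: 9 bp
  124→134: 10 bp
  134→147: 13 bp
  147→1 (wrap): 161-147+1 = 15 bp

[3,4,5,6,8,8,9,9,10,10,11,12,13,15,16,22]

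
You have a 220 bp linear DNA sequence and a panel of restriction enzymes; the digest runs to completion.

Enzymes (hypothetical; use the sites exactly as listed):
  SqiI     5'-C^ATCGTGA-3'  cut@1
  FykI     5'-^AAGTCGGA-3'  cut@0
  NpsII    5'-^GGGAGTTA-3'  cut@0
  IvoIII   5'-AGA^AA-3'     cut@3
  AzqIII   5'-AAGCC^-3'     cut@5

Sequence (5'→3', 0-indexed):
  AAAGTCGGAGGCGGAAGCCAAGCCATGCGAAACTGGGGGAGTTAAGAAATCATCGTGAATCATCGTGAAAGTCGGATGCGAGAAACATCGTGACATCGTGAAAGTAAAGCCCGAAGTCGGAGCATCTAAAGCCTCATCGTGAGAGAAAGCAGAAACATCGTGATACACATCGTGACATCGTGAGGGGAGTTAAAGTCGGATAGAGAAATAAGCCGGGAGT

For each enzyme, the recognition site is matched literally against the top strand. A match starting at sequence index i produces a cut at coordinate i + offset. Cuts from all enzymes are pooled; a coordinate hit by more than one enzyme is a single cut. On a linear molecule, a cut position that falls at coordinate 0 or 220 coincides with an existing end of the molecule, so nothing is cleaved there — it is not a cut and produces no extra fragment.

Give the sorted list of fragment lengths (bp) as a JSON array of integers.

[1,2,2,3,3,4,5,6,7,7,8,8,8,8,8,10,11,11,12,12,14,15,17,18,20]

Site scan:
  SqiI CATCGTGA/1: at [50, 60, 85, 93, 134, 155, 167, 175] ⇒ [51, 61, 86, 94, 135, 156, 168, 176]
  FykI AAGTCGGA/0: at [1, 68, 113, 192] ⇒ [1, 68, 113, 192]
  NpsII GGGAGTTA/0: at [36, 184] ⇒ [36, 184]
  IvoIII AGAAA/3: at [44, 80, 143, 150, 203] ⇒ [47, 83, 146, 153, 206]
  AzqIII AAGCC/5: at [14, 19, 106, 128, 209] ⇒ [19, 24, 111, 133, 214]

Pooled cuts: [1, 19, 24, 36, 47, 51, 61, 68, 83, 86, 94, 111, 113, 133, 135, 146, 153, 156, 168, 176, 184, 192, 206, 214]

Fragments:
  [0,1): 1 bp
  [1,19): 18 bp
  [19,24): 5 bp
  [24,36): 12 bp
  [36,47): 11 bp
  [47,51): 4 bp
  [51,61): 10 bp
  [61,68): 7 bp
  [68,83): 15 bp
  [83,86): 3 bp
  [86,94): 8 bp
  [94,111): 17 bp
  [111,113): 2 bp
  [113,133): 20 bp
  [133,135): 2 bp
  [135,146): 11 bp
  [146,153): 7 bp
  [153,156): 3 bp
  [156,168): 12 bp
  [168,176): 8 bp
  [176,184): 8 bp
  [184,192): 8 bp
  [192,206): 14 bp
  [206,214): 8 bp
  [214,220): 6 bp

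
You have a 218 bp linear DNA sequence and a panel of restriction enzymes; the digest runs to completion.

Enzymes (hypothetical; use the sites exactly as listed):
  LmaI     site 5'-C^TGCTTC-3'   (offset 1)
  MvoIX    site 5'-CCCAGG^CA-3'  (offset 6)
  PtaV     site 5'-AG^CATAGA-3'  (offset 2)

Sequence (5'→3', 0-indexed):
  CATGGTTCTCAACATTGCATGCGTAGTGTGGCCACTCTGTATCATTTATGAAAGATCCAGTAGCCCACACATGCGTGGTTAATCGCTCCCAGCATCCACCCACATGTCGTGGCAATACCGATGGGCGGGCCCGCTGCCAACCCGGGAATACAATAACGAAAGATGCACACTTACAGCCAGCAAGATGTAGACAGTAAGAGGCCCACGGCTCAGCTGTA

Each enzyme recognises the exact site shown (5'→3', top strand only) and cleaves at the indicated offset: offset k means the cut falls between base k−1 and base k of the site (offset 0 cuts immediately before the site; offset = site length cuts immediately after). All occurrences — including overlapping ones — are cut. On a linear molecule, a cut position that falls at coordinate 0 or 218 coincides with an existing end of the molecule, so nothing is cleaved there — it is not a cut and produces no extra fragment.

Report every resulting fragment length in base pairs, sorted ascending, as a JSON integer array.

[218]

Per-enzyme occurrences:
  LmaI (CTGCTTC, off=1): no sites
  MvoIX (CCCAGGCA, off=6): no sites
  PtaV (AGCATAGA, off=2): no sites

All cut coordinates (distinct, sorted): ∅

Fragment lengths:
  no cuts → one linear fragment of 218 bp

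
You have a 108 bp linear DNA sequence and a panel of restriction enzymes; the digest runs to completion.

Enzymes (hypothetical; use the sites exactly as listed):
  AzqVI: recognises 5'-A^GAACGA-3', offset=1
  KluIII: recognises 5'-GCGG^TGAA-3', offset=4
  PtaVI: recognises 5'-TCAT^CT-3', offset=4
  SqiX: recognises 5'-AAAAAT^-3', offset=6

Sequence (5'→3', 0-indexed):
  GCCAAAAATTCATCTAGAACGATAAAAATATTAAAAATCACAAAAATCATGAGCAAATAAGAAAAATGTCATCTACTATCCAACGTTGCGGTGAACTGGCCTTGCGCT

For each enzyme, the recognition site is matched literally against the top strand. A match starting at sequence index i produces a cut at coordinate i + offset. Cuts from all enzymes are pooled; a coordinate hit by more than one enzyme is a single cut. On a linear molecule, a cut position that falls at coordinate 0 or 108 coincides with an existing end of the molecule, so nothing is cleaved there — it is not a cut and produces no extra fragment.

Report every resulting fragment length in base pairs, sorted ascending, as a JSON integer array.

[3,4,5,9,9,9,13,17,19,20]

Scan for sites:
  AzqVI (AGAACGA, off=1): starts [15] → cuts [16]
  KluIII (GCGGTGAA, off=4): starts [87] → cuts [91]
  PtaVI (TCATCT, off=4): starts [9, 68] → cuts [13, 72]
  SqiX (AAAAAT, off=6): starts [3, 23, 32, 41, 61] → cuts [9, 29, 38, 47, 67]

Pooled cuts: [9, 13, 16, 29, 38, 47, 67, 72, 91]

Fragment lengths:
  [0,9): 9 bp
  [9,13): 4 bp
  [13,16): 3 bp
  [16,29): 13 bp
  [29,38): 9 bp
  [38,47): 9 bp
  [47,67): 20 bp
  [67,72): 5 bp
  [72,91): 19 bp
  [91,108): 17 bp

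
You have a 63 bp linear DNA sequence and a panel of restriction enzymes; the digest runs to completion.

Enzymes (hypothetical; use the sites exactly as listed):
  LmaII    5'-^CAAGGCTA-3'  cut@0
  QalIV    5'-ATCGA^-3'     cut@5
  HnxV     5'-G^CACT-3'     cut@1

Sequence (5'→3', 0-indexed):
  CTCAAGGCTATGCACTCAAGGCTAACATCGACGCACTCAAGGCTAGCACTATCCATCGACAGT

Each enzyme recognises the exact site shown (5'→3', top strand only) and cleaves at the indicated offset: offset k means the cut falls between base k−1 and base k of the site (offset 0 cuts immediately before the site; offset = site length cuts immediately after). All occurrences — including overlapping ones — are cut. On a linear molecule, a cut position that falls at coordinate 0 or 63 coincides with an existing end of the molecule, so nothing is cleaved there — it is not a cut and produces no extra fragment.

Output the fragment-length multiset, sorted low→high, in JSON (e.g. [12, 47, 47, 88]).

[2,2,4,4,4,9,10,13,15]

Scan for sites:
  LmaII (CAAGGCTA, off=0): starts [2, 16, 37] → cuts [2, 16, 37]
  QalIV (ATCGA, off=5): starts [26, 54] → cuts [31, 59]
  HnxV (GCACT, off=1): starts [11, 32, 45] → cuts [12, 33, 46]

All cut coordinates (distinct, sorted): [2, 12, 16, 31, 33, 37, 46, 59]

Fragments:
  [0,2): 2 bp
  [2,12): 10 bp
  [12,16): 4 bp
  [16,31): 15 bp
  [31,33): 2 bp
  [33,37): 4 bp
  [37,46): 9 bp
  [46,59): 13 bp
  [59,63): 4 bp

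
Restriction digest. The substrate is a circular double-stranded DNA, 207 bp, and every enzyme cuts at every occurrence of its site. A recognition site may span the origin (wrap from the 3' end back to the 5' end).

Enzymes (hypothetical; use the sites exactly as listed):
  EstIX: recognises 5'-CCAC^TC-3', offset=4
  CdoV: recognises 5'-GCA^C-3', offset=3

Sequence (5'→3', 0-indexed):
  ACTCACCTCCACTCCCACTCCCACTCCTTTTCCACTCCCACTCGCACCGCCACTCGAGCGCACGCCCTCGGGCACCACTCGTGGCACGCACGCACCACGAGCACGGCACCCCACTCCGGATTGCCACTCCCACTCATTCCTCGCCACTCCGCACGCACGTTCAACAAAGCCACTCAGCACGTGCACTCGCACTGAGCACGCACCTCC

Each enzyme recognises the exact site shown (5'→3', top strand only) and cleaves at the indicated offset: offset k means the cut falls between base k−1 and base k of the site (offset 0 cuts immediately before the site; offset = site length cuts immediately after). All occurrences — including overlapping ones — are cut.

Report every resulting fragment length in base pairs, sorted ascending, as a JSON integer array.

Per-enzyme occurrences:
  EstIX CCACTC/4: at [8, 14, 20, 31, 37, 49, 74, 110, 123, 129, 143, 169, 205] ⇒ [2, 12, 18, 24, 35, 41, 53, 78, 114, 127, 133, 147, 173]
  CdoV GCAC/3: at [43, 59, 71, 83, 87, 91, 100, 105, 150, 154, 176, 182, 188, 195, 199] ⇒ [46, 62, 74, 86, 90, 94, 103, 108, 153, 157, 179, 185, 191, 198, 202]

Pooled cuts: [2, 12, 18, 24, 35, 41, 46, 53, 62, 74, 78, 86, 90, 94, 103, 108, 114, 127, 133, 147, 153, 157, 173, 179, 185, 191, 198, 202]

Fragment lengths:
  2→12: 10 bp
  12→18: 6 bp
  18→24: 6 bp
  24→35: 11 bp
  35→41: 6 bp
  41→46: 5 bp
  46→53: 7 bp
  53→62: 9 bp
  62→74: 12 bp
  74→78: 4 bp
  78→86: 8 bp
  86→90: 4 bp
  90→94: 4 bp
  94→103: 9 bp
  103→108: 5 bp
  108→114: 6 bp
  114→127: 13 bp
  127→133: 6 bp
  133→147: 14 bp
  147→153: 6 bp
  153→157: 4 bp
  157→173: 16 bp
  173→179: 6 bp
  179→185: 6 bp
  185→191: 6 bp
  191→198: 7 bp
  198→202: 4 bp
  202→2 (wrap): 207-202+2 = 7 bp

[4,4,4,4,4,5,5,6,6,6,6,6,6,6,6,6,7,7,7,8,9,9,10,11,12,13,14,16]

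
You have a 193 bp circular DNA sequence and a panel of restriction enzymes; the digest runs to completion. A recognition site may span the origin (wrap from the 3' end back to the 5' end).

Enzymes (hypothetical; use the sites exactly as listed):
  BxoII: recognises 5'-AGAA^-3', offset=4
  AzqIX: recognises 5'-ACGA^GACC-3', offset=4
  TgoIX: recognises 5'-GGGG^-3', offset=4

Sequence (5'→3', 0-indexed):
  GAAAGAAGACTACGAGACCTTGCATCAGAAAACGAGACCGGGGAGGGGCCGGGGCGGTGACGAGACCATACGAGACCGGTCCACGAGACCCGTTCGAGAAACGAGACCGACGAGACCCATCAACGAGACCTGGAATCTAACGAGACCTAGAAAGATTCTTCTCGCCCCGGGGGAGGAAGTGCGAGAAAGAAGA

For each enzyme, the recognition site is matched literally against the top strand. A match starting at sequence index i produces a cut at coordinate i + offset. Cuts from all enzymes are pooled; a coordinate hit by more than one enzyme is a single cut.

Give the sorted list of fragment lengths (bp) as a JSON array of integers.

[1,4,4,4,5,5,5,6,8,8,9,9,9,10,13,13,14,14,15,17,20]

Site scan:
  BxoII AGAA/4: at [3, 26, 96, 148, 183, 187, 192] ⇒ [3, 7, 30, 100, 152, 187, 191]
  AzqIX ACGAGACC/4: at [11, 31, 59, 69, 82, 100, 109, 122, 139] ⇒ [15, 35, 63, 73, 86, 104, 113, 126, 143]
  TgoIX GGGG/4: at [39, 44, 50, 168, 169] ⇒ [43, 48, 54, 172, 173]

Pooled cuts: [3, 7, 15, 30, 35, 43, 48, 54, 63, 73, 86, 100, 104, 113, 126, 143, 152, 172, 173, 187, 191]

Fragment lengths:
  3→7: 4 bp
  7→15: 8 bp
  15→30: 15 bp
  30→35: 5 bp
  35→43: 8 bp
  43→48: 5 bp
  48→54: 6 bp
  54→63: 9 bp
  63→73: 10 bp
  73→86: 13 bp
  86→100: 14 bp
  100→104: 4 bp
  104→113: 9 bp
  113→126: 13 bp
  126→143: 17 bp
  143→152: 9 bp
  152→172: 20 bp
  172→173: 1 bp
  173→187: 14 bp
  187→191: 4 bp
  191→3 (wrap): 193-191+3 = 5 bp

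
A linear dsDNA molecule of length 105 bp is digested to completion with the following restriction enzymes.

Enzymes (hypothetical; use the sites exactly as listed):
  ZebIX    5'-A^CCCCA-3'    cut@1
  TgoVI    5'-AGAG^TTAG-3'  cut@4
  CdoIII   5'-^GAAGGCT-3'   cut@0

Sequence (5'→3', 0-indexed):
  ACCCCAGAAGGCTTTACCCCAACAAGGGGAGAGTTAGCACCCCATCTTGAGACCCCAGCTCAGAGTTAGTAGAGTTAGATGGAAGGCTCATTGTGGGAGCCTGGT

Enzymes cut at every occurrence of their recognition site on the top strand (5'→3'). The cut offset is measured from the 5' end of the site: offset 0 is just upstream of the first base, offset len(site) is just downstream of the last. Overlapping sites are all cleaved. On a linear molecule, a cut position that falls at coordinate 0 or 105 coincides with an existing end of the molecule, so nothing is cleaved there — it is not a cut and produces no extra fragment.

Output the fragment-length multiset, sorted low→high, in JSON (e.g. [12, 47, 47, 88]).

Per-enzyme occurrences:
  ZebIX (ACCCCA, off=1): starts [0, 15, 38, 51] → cuts [1, 16, 39, 52]
  TgoVI (AGAGTTAG, off=4): starts [29, 61, 70] → cuts [33, 65, 74]
  CdoIII (GAAGGCT, off=0): starts [6, 81] → cuts [6, 81]

Pooled cuts: [1, 6, 16, 33, 39, 52, 65, 74, 81]

Fragments:
  [0,1): 1 bp
  [1,6): 5 bp
  [6,16): 10 bp
  [16,33): 17 bp
  [33,39): 6 bp
  [39,52): 13 bp
  [52,65): 13 bp
  [65,74): 9 bp
  [74,81): 7 bp
  [81,105): 24 bp

[1,5,6,7,9,10,13,13,17,24]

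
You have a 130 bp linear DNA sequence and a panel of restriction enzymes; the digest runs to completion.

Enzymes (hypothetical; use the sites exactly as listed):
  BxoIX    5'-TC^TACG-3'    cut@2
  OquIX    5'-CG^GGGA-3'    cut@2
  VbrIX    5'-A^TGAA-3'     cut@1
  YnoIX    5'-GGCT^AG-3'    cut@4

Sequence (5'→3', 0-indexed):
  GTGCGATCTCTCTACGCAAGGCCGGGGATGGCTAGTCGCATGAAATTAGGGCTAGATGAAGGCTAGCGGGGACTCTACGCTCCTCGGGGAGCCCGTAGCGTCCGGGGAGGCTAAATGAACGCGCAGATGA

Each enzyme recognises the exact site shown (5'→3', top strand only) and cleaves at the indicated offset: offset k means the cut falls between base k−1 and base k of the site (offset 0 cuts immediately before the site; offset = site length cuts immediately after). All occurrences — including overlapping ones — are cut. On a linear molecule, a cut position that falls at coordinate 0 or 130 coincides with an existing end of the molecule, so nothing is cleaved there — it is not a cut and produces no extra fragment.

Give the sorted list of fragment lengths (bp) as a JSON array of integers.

Per-enzyme occurrences:
  BxoIX (TCTACG, off=2): starts [10, 73] → cuts [12, 75]
  OquIX (CGGGGA, off=2): starts [22, 66, 84, 102] → cuts [24, 68, 86, 104]
  VbrIX (ATGAA, off=1): starts [39, 55, 114] → cuts [40, 56, 115]
  YnoIX (GGCTAG, off=4): starts [29, 49, 60] → cuts [33, 53, 64]

All cut coordinates (distinct, sorted): [12, 24, 33, 40, 53, 56, 64, 68, 75, 86, 104, 115]

Fragments:
  [0,12): 12 bp
  [12,24): 12 bp
  [24,33): 9 bp
  [33,40): 7 bp
  [40,53): 13 bp
  [53,56): 3 bp
  [56,64): 8 bp
  [64,68): 4 bp
  [68,75): 7 bp
  [75,86): 11 bp
  [86,104): 18 bp
  [104,115): 11 bp
  [115,130): 15 bp

[3,4,7,7,8,9,11,11,12,12,13,15,18]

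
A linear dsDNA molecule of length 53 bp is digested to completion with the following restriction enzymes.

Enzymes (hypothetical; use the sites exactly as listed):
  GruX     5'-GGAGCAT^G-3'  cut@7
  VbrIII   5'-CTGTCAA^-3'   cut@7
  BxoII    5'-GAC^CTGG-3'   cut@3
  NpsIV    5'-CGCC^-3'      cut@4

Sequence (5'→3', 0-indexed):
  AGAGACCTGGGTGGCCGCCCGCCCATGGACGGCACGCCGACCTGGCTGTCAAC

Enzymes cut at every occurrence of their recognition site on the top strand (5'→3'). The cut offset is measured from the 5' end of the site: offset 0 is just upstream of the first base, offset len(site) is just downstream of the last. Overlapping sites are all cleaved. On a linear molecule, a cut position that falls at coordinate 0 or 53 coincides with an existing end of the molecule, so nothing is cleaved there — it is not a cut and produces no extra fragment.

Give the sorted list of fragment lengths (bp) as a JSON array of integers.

Per-enzyme occurrences:
  GruX (GGAGCATG, off=7): no sites
  VbrIII CTGTCAA/7: at [45] ⇒ [52]
  BxoII GACCTGG/3: at [3, 38] ⇒ [6, 41]
  NpsIV CGCC/4: at [15, 19, 34] ⇒ [19, 23, 38]

All cut coordinates (distinct, sorted): [6, 19, 23, 38, 41, 52]

Fragments:
  [0,6): 6 bp
  [6,19): 13 bp
  [19,23): 4 bp
  [23,38): 15 bp
  [38,41): 3 bp
  [41,52): 11 bp
  [52,53): 1 bp

[1,3,4,6,11,13,15]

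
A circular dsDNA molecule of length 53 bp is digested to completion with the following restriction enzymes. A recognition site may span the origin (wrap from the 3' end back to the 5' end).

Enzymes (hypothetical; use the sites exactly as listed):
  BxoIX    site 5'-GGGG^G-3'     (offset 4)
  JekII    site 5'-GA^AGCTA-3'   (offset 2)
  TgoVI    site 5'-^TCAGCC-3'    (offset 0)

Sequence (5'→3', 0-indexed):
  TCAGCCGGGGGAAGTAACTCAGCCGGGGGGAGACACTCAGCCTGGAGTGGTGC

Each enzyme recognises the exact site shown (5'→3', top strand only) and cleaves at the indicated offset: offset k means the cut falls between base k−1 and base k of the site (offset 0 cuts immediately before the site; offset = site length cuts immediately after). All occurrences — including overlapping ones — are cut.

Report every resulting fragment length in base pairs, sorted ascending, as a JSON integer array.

[1,7,8,10,10,17]

Site scan:
  BxoIX GGGGG/4: at [6, 24, 25] ⇒ [10, 28, 29]
  JekII (GAAGCTA, off=2): no sites
  TgoVI TCAGCC/0: at [0, 18, 36] ⇒ [0, 18, 36]

Pooled cuts: [0, 10, 18, 28, 29, 36]

Fragment lengths:
  0→10: 10 bp
  10→18: 8 bp
  18→28: 10 bp
  28→29: 1 bp
  29→36: 7 bp
  36→0 (wrap): 53-36+0 = 17 bp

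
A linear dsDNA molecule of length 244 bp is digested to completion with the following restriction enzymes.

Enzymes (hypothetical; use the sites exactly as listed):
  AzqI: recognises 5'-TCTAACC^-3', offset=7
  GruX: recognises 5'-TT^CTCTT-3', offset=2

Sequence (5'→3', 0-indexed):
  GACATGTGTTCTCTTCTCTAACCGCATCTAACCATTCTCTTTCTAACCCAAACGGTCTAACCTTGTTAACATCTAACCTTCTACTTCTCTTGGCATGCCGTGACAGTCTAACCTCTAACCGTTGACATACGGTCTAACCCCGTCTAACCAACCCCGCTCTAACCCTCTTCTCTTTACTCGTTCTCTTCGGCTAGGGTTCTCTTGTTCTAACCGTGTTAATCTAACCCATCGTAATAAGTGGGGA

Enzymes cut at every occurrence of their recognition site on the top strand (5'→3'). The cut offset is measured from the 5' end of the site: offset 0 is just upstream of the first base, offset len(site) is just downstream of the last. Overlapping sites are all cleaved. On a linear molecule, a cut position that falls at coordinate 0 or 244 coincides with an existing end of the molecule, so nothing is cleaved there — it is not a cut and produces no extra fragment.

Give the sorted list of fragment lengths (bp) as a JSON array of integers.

[3,5,7,8,10,10,10,12,13,13,14,14,14,15,16,16,18,19,27]

Scan for sites:
  AzqI (TCTAACC, off=7): starts [16, 26, 41, 55, 71, 106, 113, 132, 142, 157, 205, 219] → cuts [23, 33, 48, 62, 78, 113, 120, 139, 149, 164, 212, 226]
  GruX (TTCTCTT, off=2): starts [8, 34, 84, 167, 180, 196] → cuts [10, 36, 86, 169, 182, 198]

All cut coordinates (distinct, sorted): [10, 23, 33, 36, 48, 62, 78, 86, 113, 120, 139, 149, 164, 169, 182, 198, 212, 226]

Fragment lengths:
  [0,10): 10 bp
  [10,23): 13 bp
  [23,33): 10 bp
  [33,36): 3 bp
  [36,48): 12 bp
  [48,62): 14 bp
  [62,78): 16 bp
  [78,86): 8 bp
  [86,113): 27 bp
  [113,120): 7 bp
  [120,139): 19 bp
  [139,149): 10 bp
  [149,164): 15 bp
  [164,169): 5 bp
  [169,182): 13 bp
  [182,198): 16 bp
  [198,212): 14 bp
  [212,226): 14 bp
  [226,244): 18 bp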